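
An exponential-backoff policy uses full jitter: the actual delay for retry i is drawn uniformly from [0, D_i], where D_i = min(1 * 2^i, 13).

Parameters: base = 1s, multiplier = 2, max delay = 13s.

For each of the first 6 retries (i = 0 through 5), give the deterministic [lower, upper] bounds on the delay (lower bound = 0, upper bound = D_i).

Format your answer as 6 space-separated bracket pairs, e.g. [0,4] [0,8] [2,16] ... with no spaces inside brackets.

Computing bounds per retry:
  i=0: D_i=min(1*2^0,13)=1, bounds=[0,1]
  i=1: D_i=min(1*2^1,13)=2, bounds=[0,2]
  i=2: D_i=min(1*2^2,13)=4, bounds=[0,4]
  i=3: D_i=min(1*2^3,13)=8, bounds=[0,8]
  i=4: D_i=min(1*2^4,13)=13, bounds=[0,13]
  i=5: D_i=min(1*2^5,13)=13, bounds=[0,13]

Answer: [0,1] [0,2] [0,4] [0,8] [0,13] [0,13]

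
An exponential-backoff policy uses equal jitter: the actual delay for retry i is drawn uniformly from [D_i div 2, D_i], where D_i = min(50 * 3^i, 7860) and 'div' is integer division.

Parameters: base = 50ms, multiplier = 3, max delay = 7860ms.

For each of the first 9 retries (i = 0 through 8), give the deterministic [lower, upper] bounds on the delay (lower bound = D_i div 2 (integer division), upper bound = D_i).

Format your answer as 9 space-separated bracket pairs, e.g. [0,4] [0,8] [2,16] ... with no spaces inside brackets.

Answer: [25,50] [75,150] [225,450] [675,1350] [2025,4050] [3930,7860] [3930,7860] [3930,7860] [3930,7860]

Derivation:
Computing bounds per retry:
  i=0: D_i=min(50*3^0,7860)=50, bounds=[25,50]
  i=1: D_i=min(50*3^1,7860)=150, bounds=[75,150]
  i=2: D_i=min(50*3^2,7860)=450, bounds=[225,450]
  i=3: D_i=min(50*3^3,7860)=1350, bounds=[675,1350]
  i=4: D_i=min(50*3^4,7860)=4050, bounds=[2025,4050]
  i=5: D_i=min(50*3^5,7860)=7860, bounds=[3930,7860]
  i=6: D_i=min(50*3^6,7860)=7860, bounds=[3930,7860]
  i=7: D_i=min(50*3^7,7860)=7860, bounds=[3930,7860]
  i=8: D_i=min(50*3^8,7860)=7860, bounds=[3930,7860]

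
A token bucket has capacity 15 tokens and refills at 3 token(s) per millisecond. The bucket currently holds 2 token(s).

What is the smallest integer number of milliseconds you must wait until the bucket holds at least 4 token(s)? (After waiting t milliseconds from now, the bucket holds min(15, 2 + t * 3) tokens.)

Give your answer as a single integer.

Need 2 + t * 3 >= 4, so t >= 2/3.
Smallest integer t = ceil(2/3) = 1.

Answer: 1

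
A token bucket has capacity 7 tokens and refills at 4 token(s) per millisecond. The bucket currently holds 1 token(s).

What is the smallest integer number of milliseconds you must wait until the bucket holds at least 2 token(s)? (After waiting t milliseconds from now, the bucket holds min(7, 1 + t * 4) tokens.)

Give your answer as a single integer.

Answer: 1

Derivation:
Need 1 + t * 4 >= 2, so t >= 1/4.
Smallest integer t = ceil(1/4) = 1.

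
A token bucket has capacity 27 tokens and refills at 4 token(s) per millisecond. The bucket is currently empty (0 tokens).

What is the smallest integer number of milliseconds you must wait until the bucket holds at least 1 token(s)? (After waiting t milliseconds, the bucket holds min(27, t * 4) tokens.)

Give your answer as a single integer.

Need t * 4 >= 1, so t >= 1/4.
Smallest integer t = ceil(1/4) = 1.

Answer: 1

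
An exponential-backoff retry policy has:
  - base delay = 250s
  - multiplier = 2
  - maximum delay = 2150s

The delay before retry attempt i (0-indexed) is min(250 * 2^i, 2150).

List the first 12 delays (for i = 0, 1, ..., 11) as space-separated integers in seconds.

Computing each delay:
  i=0: min(250*2^0, 2150) = 250
  i=1: min(250*2^1, 2150) = 500
  i=2: min(250*2^2, 2150) = 1000
  i=3: min(250*2^3, 2150) = 2000
  i=4: min(250*2^4, 2150) = 2150
  i=5: min(250*2^5, 2150) = 2150
  i=6: min(250*2^6, 2150) = 2150
  i=7: min(250*2^7, 2150) = 2150
  i=8: min(250*2^8, 2150) = 2150
  i=9: min(250*2^9, 2150) = 2150
  i=10: min(250*2^10, 2150) = 2150
  i=11: min(250*2^11, 2150) = 2150

Answer: 250 500 1000 2000 2150 2150 2150 2150 2150 2150 2150 2150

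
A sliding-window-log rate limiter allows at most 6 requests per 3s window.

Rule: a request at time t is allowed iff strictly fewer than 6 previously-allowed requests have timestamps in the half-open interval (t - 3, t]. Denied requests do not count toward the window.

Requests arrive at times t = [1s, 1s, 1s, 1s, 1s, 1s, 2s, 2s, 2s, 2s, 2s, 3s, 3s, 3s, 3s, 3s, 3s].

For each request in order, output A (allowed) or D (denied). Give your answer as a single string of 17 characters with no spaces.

Tracking allowed requests in the window:
  req#1 t=1s: ALLOW
  req#2 t=1s: ALLOW
  req#3 t=1s: ALLOW
  req#4 t=1s: ALLOW
  req#5 t=1s: ALLOW
  req#6 t=1s: ALLOW
  req#7 t=2s: DENY
  req#8 t=2s: DENY
  req#9 t=2s: DENY
  req#10 t=2s: DENY
  req#11 t=2s: DENY
  req#12 t=3s: DENY
  req#13 t=3s: DENY
  req#14 t=3s: DENY
  req#15 t=3s: DENY
  req#16 t=3s: DENY
  req#17 t=3s: DENY

Answer: AAAAAADDDDDDDDDDD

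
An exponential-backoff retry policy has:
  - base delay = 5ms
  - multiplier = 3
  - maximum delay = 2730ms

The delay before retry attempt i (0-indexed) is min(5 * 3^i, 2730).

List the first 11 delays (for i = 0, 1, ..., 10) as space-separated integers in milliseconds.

Answer: 5 15 45 135 405 1215 2730 2730 2730 2730 2730

Derivation:
Computing each delay:
  i=0: min(5*3^0, 2730) = 5
  i=1: min(5*3^1, 2730) = 15
  i=2: min(5*3^2, 2730) = 45
  i=3: min(5*3^3, 2730) = 135
  i=4: min(5*3^4, 2730) = 405
  i=5: min(5*3^5, 2730) = 1215
  i=6: min(5*3^6, 2730) = 2730
  i=7: min(5*3^7, 2730) = 2730
  i=8: min(5*3^8, 2730) = 2730
  i=9: min(5*3^9, 2730) = 2730
  i=10: min(5*3^10, 2730) = 2730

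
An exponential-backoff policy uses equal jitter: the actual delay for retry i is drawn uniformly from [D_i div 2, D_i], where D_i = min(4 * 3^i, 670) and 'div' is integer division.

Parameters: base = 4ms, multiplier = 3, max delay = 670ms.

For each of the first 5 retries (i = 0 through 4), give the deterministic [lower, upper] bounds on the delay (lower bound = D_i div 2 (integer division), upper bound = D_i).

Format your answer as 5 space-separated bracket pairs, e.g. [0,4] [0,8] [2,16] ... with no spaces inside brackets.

Computing bounds per retry:
  i=0: D_i=min(4*3^0,670)=4, bounds=[2,4]
  i=1: D_i=min(4*3^1,670)=12, bounds=[6,12]
  i=2: D_i=min(4*3^2,670)=36, bounds=[18,36]
  i=3: D_i=min(4*3^3,670)=108, bounds=[54,108]
  i=4: D_i=min(4*3^4,670)=324, bounds=[162,324]

Answer: [2,4] [6,12] [18,36] [54,108] [162,324]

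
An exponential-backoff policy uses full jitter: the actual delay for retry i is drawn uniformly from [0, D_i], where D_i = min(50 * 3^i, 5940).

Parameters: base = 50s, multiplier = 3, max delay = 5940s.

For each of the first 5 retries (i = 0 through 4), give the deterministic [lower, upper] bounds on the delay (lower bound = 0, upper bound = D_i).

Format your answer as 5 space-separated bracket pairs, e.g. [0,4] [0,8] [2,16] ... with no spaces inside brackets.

Computing bounds per retry:
  i=0: D_i=min(50*3^0,5940)=50, bounds=[0,50]
  i=1: D_i=min(50*3^1,5940)=150, bounds=[0,150]
  i=2: D_i=min(50*3^2,5940)=450, bounds=[0,450]
  i=3: D_i=min(50*3^3,5940)=1350, bounds=[0,1350]
  i=4: D_i=min(50*3^4,5940)=4050, bounds=[0,4050]

Answer: [0,50] [0,150] [0,450] [0,1350] [0,4050]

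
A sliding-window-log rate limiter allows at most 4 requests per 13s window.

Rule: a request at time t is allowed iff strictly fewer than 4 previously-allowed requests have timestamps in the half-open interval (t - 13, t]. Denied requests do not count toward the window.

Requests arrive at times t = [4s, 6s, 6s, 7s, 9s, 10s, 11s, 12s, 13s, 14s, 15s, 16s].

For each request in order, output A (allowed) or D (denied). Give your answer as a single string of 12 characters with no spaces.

Answer: AAAADDDDDDDD

Derivation:
Tracking allowed requests in the window:
  req#1 t=4s: ALLOW
  req#2 t=6s: ALLOW
  req#3 t=6s: ALLOW
  req#4 t=7s: ALLOW
  req#5 t=9s: DENY
  req#6 t=10s: DENY
  req#7 t=11s: DENY
  req#8 t=12s: DENY
  req#9 t=13s: DENY
  req#10 t=14s: DENY
  req#11 t=15s: DENY
  req#12 t=16s: DENY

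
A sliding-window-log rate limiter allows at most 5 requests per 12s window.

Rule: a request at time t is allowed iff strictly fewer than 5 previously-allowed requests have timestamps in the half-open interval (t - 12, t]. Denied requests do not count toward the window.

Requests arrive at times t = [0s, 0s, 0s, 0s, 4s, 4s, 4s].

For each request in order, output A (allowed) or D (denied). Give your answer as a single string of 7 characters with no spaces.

Tracking allowed requests in the window:
  req#1 t=0s: ALLOW
  req#2 t=0s: ALLOW
  req#3 t=0s: ALLOW
  req#4 t=0s: ALLOW
  req#5 t=4s: ALLOW
  req#6 t=4s: DENY
  req#7 t=4s: DENY

Answer: AAAAADD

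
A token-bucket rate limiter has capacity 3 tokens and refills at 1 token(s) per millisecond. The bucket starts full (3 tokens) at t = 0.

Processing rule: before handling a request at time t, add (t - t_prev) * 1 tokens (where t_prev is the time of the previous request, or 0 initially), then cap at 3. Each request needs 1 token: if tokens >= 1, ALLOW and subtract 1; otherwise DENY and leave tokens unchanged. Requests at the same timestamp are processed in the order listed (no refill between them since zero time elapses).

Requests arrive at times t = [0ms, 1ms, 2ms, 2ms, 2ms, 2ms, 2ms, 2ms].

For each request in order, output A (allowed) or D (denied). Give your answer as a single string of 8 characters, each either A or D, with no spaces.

Simulating step by step:
  req#1 t=0ms: ALLOW
  req#2 t=1ms: ALLOW
  req#3 t=2ms: ALLOW
  req#4 t=2ms: ALLOW
  req#5 t=2ms: ALLOW
  req#6 t=2ms: DENY
  req#7 t=2ms: DENY
  req#8 t=2ms: DENY

Answer: AAAAADDD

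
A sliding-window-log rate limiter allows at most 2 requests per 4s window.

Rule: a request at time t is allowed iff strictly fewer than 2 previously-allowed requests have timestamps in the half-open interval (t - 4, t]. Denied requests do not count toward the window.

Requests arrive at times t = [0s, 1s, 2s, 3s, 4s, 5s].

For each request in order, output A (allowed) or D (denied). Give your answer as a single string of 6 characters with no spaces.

Tracking allowed requests in the window:
  req#1 t=0s: ALLOW
  req#2 t=1s: ALLOW
  req#3 t=2s: DENY
  req#4 t=3s: DENY
  req#5 t=4s: ALLOW
  req#6 t=5s: ALLOW

Answer: AADDAA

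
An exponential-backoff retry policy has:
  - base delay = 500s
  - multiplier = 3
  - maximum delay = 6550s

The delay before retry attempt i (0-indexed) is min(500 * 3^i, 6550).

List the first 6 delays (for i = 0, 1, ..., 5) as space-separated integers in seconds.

Computing each delay:
  i=0: min(500*3^0, 6550) = 500
  i=1: min(500*3^1, 6550) = 1500
  i=2: min(500*3^2, 6550) = 4500
  i=3: min(500*3^3, 6550) = 6550
  i=4: min(500*3^4, 6550) = 6550
  i=5: min(500*3^5, 6550) = 6550

Answer: 500 1500 4500 6550 6550 6550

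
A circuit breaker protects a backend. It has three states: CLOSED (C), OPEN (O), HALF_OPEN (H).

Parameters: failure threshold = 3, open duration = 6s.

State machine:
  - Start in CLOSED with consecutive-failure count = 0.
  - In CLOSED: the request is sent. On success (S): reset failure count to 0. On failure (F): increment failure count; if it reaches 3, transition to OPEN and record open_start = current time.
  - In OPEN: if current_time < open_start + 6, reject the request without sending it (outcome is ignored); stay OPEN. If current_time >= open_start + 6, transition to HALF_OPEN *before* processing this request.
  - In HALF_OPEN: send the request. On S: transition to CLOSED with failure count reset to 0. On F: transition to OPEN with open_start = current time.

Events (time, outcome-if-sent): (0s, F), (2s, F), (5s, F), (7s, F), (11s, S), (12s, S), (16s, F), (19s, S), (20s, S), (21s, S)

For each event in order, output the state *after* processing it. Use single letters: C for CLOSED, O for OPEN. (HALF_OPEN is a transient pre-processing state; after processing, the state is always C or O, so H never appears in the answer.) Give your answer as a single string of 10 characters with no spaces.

State after each event:
  event#1 t=0s outcome=F: state=CLOSED
  event#2 t=2s outcome=F: state=CLOSED
  event#3 t=5s outcome=F: state=OPEN
  event#4 t=7s outcome=F: state=OPEN
  event#5 t=11s outcome=S: state=CLOSED
  event#6 t=12s outcome=S: state=CLOSED
  event#7 t=16s outcome=F: state=CLOSED
  event#8 t=19s outcome=S: state=CLOSED
  event#9 t=20s outcome=S: state=CLOSED
  event#10 t=21s outcome=S: state=CLOSED

Answer: CCOOCCCCCC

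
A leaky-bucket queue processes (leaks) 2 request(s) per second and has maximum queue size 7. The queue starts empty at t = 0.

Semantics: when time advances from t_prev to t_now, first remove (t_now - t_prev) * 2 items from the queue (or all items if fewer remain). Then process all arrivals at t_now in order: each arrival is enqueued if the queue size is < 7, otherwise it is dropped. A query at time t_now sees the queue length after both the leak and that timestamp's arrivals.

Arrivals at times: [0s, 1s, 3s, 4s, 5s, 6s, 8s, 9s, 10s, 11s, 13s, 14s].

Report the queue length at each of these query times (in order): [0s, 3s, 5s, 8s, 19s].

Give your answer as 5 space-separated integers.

Queue lengths at query times:
  query t=0s: backlog = 1
  query t=3s: backlog = 1
  query t=5s: backlog = 1
  query t=8s: backlog = 1
  query t=19s: backlog = 0

Answer: 1 1 1 1 0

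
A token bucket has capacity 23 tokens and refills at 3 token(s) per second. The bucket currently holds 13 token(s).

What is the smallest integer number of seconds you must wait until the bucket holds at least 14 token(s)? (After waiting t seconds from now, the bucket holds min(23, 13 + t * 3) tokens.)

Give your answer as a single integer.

Answer: 1

Derivation:
Need 13 + t * 3 >= 14, so t >= 1/3.
Smallest integer t = ceil(1/3) = 1.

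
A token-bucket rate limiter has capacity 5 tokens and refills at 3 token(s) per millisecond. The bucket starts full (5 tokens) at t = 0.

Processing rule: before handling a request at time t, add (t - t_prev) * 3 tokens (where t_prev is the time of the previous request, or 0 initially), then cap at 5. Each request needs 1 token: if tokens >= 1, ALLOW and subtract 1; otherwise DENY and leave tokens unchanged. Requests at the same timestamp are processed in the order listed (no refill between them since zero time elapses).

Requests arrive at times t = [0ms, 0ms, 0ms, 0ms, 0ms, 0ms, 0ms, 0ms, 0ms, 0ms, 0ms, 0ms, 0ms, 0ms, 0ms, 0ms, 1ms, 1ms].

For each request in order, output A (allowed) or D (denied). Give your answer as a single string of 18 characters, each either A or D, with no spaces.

Answer: AAAAADDDDDDDDDDDAA

Derivation:
Simulating step by step:
  req#1 t=0ms: ALLOW
  req#2 t=0ms: ALLOW
  req#3 t=0ms: ALLOW
  req#4 t=0ms: ALLOW
  req#5 t=0ms: ALLOW
  req#6 t=0ms: DENY
  req#7 t=0ms: DENY
  req#8 t=0ms: DENY
  req#9 t=0ms: DENY
  req#10 t=0ms: DENY
  req#11 t=0ms: DENY
  req#12 t=0ms: DENY
  req#13 t=0ms: DENY
  req#14 t=0ms: DENY
  req#15 t=0ms: DENY
  req#16 t=0ms: DENY
  req#17 t=1ms: ALLOW
  req#18 t=1ms: ALLOW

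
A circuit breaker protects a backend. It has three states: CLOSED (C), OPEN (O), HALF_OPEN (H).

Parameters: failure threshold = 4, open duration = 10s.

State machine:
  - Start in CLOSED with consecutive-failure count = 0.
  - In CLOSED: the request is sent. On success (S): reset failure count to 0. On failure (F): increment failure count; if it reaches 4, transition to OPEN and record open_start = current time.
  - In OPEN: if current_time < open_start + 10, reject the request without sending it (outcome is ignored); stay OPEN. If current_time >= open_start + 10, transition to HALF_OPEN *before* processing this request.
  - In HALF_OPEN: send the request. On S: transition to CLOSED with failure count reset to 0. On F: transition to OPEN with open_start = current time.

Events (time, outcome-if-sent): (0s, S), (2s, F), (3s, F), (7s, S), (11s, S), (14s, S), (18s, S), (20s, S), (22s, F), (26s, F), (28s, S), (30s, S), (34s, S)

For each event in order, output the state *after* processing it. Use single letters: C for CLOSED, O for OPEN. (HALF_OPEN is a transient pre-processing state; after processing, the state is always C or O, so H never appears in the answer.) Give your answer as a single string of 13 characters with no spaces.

State after each event:
  event#1 t=0s outcome=S: state=CLOSED
  event#2 t=2s outcome=F: state=CLOSED
  event#3 t=3s outcome=F: state=CLOSED
  event#4 t=7s outcome=S: state=CLOSED
  event#5 t=11s outcome=S: state=CLOSED
  event#6 t=14s outcome=S: state=CLOSED
  event#7 t=18s outcome=S: state=CLOSED
  event#8 t=20s outcome=S: state=CLOSED
  event#9 t=22s outcome=F: state=CLOSED
  event#10 t=26s outcome=F: state=CLOSED
  event#11 t=28s outcome=S: state=CLOSED
  event#12 t=30s outcome=S: state=CLOSED
  event#13 t=34s outcome=S: state=CLOSED

Answer: CCCCCCCCCCCCC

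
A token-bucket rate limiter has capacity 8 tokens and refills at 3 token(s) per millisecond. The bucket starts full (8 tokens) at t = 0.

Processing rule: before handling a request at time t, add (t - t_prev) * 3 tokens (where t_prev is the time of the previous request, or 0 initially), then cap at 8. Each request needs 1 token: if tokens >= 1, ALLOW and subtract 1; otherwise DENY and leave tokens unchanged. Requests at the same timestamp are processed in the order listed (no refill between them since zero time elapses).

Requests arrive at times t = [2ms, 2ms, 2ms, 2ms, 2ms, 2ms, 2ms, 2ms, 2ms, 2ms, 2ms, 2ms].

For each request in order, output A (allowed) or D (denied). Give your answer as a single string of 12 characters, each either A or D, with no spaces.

Simulating step by step:
  req#1 t=2ms: ALLOW
  req#2 t=2ms: ALLOW
  req#3 t=2ms: ALLOW
  req#4 t=2ms: ALLOW
  req#5 t=2ms: ALLOW
  req#6 t=2ms: ALLOW
  req#7 t=2ms: ALLOW
  req#8 t=2ms: ALLOW
  req#9 t=2ms: DENY
  req#10 t=2ms: DENY
  req#11 t=2ms: DENY
  req#12 t=2ms: DENY

Answer: AAAAAAAADDDD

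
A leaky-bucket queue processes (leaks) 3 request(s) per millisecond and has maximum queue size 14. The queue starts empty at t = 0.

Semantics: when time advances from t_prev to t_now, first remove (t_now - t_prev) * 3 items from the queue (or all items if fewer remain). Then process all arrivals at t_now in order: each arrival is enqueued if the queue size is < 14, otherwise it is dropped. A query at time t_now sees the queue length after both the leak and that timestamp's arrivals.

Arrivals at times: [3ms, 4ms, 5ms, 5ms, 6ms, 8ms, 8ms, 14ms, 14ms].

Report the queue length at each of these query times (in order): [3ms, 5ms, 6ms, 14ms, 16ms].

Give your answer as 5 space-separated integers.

Answer: 1 2 1 2 0

Derivation:
Queue lengths at query times:
  query t=3ms: backlog = 1
  query t=5ms: backlog = 2
  query t=6ms: backlog = 1
  query t=14ms: backlog = 2
  query t=16ms: backlog = 0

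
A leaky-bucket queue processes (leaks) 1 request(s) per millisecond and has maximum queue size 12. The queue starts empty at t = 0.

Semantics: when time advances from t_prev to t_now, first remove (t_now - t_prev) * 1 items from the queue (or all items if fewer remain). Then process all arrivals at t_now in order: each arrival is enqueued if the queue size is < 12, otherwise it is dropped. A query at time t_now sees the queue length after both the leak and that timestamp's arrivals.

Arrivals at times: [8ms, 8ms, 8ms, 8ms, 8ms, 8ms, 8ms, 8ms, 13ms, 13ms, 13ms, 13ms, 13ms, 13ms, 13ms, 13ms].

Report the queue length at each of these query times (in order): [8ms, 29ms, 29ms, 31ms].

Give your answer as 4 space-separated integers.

Answer: 8 0 0 0

Derivation:
Queue lengths at query times:
  query t=8ms: backlog = 8
  query t=29ms: backlog = 0
  query t=29ms: backlog = 0
  query t=31ms: backlog = 0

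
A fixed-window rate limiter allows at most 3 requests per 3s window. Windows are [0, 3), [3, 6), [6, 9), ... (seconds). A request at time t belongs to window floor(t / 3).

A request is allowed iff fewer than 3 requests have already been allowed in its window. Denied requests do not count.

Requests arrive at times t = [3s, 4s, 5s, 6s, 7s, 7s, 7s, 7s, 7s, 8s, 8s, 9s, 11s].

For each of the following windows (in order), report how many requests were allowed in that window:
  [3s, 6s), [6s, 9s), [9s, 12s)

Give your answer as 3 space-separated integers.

Answer: 3 3 2

Derivation:
Processing requests:
  req#1 t=3s (window 1): ALLOW
  req#2 t=4s (window 1): ALLOW
  req#3 t=5s (window 1): ALLOW
  req#4 t=6s (window 2): ALLOW
  req#5 t=7s (window 2): ALLOW
  req#6 t=7s (window 2): ALLOW
  req#7 t=7s (window 2): DENY
  req#8 t=7s (window 2): DENY
  req#9 t=7s (window 2): DENY
  req#10 t=8s (window 2): DENY
  req#11 t=8s (window 2): DENY
  req#12 t=9s (window 3): ALLOW
  req#13 t=11s (window 3): ALLOW

Allowed counts by window: 3 3 2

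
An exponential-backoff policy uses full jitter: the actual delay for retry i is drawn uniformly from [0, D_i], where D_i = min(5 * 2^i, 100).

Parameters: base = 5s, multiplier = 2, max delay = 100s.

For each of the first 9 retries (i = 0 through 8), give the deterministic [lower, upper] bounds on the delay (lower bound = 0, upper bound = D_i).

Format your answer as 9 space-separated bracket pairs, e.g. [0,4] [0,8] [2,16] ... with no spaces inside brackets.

Answer: [0,5] [0,10] [0,20] [0,40] [0,80] [0,100] [0,100] [0,100] [0,100]

Derivation:
Computing bounds per retry:
  i=0: D_i=min(5*2^0,100)=5, bounds=[0,5]
  i=1: D_i=min(5*2^1,100)=10, bounds=[0,10]
  i=2: D_i=min(5*2^2,100)=20, bounds=[0,20]
  i=3: D_i=min(5*2^3,100)=40, bounds=[0,40]
  i=4: D_i=min(5*2^4,100)=80, bounds=[0,80]
  i=5: D_i=min(5*2^5,100)=100, bounds=[0,100]
  i=6: D_i=min(5*2^6,100)=100, bounds=[0,100]
  i=7: D_i=min(5*2^7,100)=100, bounds=[0,100]
  i=8: D_i=min(5*2^8,100)=100, bounds=[0,100]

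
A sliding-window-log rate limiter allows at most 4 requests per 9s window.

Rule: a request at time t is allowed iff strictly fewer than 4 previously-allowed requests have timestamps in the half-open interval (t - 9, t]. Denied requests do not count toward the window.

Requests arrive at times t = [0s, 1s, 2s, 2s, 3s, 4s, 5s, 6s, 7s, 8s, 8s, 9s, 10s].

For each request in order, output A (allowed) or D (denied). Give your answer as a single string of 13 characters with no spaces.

Answer: AAAADDDDDDDAA

Derivation:
Tracking allowed requests in the window:
  req#1 t=0s: ALLOW
  req#2 t=1s: ALLOW
  req#3 t=2s: ALLOW
  req#4 t=2s: ALLOW
  req#5 t=3s: DENY
  req#6 t=4s: DENY
  req#7 t=5s: DENY
  req#8 t=6s: DENY
  req#9 t=7s: DENY
  req#10 t=8s: DENY
  req#11 t=8s: DENY
  req#12 t=9s: ALLOW
  req#13 t=10s: ALLOW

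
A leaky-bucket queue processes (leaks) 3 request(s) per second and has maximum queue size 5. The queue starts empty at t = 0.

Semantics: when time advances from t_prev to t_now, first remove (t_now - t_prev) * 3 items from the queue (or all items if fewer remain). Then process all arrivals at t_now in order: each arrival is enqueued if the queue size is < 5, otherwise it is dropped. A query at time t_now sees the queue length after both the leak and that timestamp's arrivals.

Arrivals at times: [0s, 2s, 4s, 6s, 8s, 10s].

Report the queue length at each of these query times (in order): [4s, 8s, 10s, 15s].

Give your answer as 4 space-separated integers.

Queue lengths at query times:
  query t=4s: backlog = 1
  query t=8s: backlog = 1
  query t=10s: backlog = 1
  query t=15s: backlog = 0

Answer: 1 1 1 0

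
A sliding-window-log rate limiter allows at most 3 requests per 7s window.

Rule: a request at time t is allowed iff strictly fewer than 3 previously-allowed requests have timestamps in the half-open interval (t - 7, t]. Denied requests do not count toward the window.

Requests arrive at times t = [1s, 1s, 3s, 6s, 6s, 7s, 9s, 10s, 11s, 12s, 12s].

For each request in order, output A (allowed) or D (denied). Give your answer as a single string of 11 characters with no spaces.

Answer: AAADDDAAADD

Derivation:
Tracking allowed requests in the window:
  req#1 t=1s: ALLOW
  req#2 t=1s: ALLOW
  req#3 t=3s: ALLOW
  req#4 t=6s: DENY
  req#5 t=6s: DENY
  req#6 t=7s: DENY
  req#7 t=9s: ALLOW
  req#8 t=10s: ALLOW
  req#9 t=11s: ALLOW
  req#10 t=12s: DENY
  req#11 t=12s: DENY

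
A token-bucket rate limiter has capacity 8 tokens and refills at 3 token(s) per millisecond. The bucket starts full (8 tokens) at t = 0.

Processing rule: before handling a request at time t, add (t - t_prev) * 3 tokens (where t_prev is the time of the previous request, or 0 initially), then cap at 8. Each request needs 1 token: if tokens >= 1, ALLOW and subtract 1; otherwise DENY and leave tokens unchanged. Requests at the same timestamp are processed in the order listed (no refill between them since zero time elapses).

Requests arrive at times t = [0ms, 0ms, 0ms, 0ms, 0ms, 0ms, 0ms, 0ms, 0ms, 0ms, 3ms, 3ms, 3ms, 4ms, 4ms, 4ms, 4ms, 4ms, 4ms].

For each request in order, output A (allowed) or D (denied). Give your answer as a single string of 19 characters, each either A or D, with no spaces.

Simulating step by step:
  req#1 t=0ms: ALLOW
  req#2 t=0ms: ALLOW
  req#3 t=0ms: ALLOW
  req#4 t=0ms: ALLOW
  req#5 t=0ms: ALLOW
  req#6 t=0ms: ALLOW
  req#7 t=0ms: ALLOW
  req#8 t=0ms: ALLOW
  req#9 t=0ms: DENY
  req#10 t=0ms: DENY
  req#11 t=3ms: ALLOW
  req#12 t=3ms: ALLOW
  req#13 t=3ms: ALLOW
  req#14 t=4ms: ALLOW
  req#15 t=4ms: ALLOW
  req#16 t=4ms: ALLOW
  req#17 t=4ms: ALLOW
  req#18 t=4ms: ALLOW
  req#19 t=4ms: ALLOW

Answer: AAAAAAAADDAAAAAAAAA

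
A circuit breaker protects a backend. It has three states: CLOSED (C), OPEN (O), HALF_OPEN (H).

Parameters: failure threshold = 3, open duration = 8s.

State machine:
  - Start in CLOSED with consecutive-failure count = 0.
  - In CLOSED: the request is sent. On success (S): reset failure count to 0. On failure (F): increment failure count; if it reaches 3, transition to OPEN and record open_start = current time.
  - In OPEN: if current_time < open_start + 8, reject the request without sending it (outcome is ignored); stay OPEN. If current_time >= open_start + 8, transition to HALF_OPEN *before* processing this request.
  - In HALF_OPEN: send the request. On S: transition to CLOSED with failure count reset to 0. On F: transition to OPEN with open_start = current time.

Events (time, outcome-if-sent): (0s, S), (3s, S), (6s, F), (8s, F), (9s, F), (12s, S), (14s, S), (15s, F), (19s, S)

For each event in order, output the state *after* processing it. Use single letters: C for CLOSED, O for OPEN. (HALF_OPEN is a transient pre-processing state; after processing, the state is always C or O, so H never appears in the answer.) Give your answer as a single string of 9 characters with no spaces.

Answer: CCCCOOOOC

Derivation:
State after each event:
  event#1 t=0s outcome=S: state=CLOSED
  event#2 t=3s outcome=S: state=CLOSED
  event#3 t=6s outcome=F: state=CLOSED
  event#4 t=8s outcome=F: state=CLOSED
  event#5 t=9s outcome=F: state=OPEN
  event#6 t=12s outcome=S: state=OPEN
  event#7 t=14s outcome=S: state=OPEN
  event#8 t=15s outcome=F: state=OPEN
  event#9 t=19s outcome=S: state=CLOSED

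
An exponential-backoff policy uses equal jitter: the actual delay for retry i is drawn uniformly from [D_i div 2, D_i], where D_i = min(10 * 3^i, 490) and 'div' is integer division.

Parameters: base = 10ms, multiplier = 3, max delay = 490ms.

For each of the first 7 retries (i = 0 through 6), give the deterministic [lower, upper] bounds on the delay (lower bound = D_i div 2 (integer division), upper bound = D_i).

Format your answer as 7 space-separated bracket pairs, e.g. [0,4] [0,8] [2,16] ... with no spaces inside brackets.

Answer: [5,10] [15,30] [45,90] [135,270] [245,490] [245,490] [245,490]

Derivation:
Computing bounds per retry:
  i=0: D_i=min(10*3^0,490)=10, bounds=[5,10]
  i=1: D_i=min(10*3^1,490)=30, bounds=[15,30]
  i=2: D_i=min(10*3^2,490)=90, bounds=[45,90]
  i=3: D_i=min(10*3^3,490)=270, bounds=[135,270]
  i=4: D_i=min(10*3^4,490)=490, bounds=[245,490]
  i=5: D_i=min(10*3^5,490)=490, bounds=[245,490]
  i=6: D_i=min(10*3^6,490)=490, bounds=[245,490]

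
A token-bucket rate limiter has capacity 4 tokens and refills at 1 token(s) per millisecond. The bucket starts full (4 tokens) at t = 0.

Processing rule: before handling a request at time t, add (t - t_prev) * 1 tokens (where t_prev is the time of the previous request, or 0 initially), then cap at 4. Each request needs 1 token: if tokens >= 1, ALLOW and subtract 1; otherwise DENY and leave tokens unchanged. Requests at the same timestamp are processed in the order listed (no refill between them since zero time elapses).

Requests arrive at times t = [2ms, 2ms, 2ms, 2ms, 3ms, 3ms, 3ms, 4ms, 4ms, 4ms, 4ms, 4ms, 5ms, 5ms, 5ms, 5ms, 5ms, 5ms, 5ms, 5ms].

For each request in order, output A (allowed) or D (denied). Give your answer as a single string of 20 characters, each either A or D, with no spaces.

Answer: AAAAADDADDDDADDDDDDD

Derivation:
Simulating step by step:
  req#1 t=2ms: ALLOW
  req#2 t=2ms: ALLOW
  req#3 t=2ms: ALLOW
  req#4 t=2ms: ALLOW
  req#5 t=3ms: ALLOW
  req#6 t=3ms: DENY
  req#7 t=3ms: DENY
  req#8 t=4ms: ALLOW
  req#9 t=4ms: DENY
  req#10 t=4ms: DENY
  req#11 t=4ms: DENY
  req#12 t=4ms: DENY
  req#13 t=5ms: ALLOW
  req#14 t=5ms: DENY
  req#15 t=5ms: DENY
  req#16 t=5ms: DENY
  req#17 t=5ms: DENY
  req#18 t=5ms: DENY
  req#19 t=5ms: DENY
  req#20 t=5ms: DENY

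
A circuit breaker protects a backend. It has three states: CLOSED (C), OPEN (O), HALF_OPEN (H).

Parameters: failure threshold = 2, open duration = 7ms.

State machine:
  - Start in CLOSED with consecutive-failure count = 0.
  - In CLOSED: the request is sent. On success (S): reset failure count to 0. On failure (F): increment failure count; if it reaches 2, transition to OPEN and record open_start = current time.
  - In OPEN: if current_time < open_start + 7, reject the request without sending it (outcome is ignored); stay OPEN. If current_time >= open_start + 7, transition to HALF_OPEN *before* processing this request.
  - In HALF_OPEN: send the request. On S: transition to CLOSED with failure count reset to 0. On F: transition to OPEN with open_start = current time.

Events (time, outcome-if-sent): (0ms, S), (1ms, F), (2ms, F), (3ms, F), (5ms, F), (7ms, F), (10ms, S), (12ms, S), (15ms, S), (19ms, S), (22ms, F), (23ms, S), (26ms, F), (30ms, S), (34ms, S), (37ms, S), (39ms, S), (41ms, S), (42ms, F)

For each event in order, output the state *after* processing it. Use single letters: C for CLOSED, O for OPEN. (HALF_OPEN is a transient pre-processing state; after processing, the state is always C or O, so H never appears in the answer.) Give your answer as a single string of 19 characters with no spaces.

State after each event:
  event#1 t=0ms outcome=S: state=CLOSED
  event#2 t=1ms outcome=F: state=CLOSED
  event#3 t=2ms outcome=F: state=OPEN
  event#4 t=3ms outcome=F: state=OPEN
  event#5 t=5ms outcome=F: state=OPEN
  event#6 t=7ms outcome=F: state=OPEN
  event#7 t=10ms outcome=S: state=CLOSED
  event#8 t=12ms outcome=S: state=CLOSED
  event#9 t=15ms outcome=S: state=CLOSED
  event#10 t=19ms outcome=S: state=CLOSED
  event#11 t=22ms outcome=F: state=CLOSED
  event#12 t=23ms outcome=S: state=CLOSED
  event#13 t=26ms outcome=F: state=CLOSED
  event#14 t=30ms outcome=S: state=CLOSED
  event#15 t=34ms outcome=S: state=CLOSED
  event#16 t=37ms outcome=S: state=CLOSED
  event#17 t=39ms outcome=S: state=CLOSED
  event#18 t=41ms outcome=S: state=CLOSED
  event#19 t=42ms outcome=F: state=CLOSED

Answer: CCOOOOCCCCCCCCCCCCC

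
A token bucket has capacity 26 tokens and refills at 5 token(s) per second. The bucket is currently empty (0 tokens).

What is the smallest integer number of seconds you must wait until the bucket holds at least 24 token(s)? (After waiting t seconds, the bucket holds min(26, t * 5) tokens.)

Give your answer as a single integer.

Need t * 5 >= 24, so t >= 24/5.
Smallest integer t = ceil(24/5) = 5.

Answer: 5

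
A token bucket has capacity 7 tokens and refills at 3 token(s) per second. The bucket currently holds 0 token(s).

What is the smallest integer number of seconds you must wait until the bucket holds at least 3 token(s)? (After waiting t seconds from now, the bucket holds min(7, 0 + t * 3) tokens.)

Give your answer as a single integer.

Answer: 1

Derivation:
Need 0 + t * 3 >= 3, so t >= 3/3.
Smallest integer t = ceil(3/3) = 1.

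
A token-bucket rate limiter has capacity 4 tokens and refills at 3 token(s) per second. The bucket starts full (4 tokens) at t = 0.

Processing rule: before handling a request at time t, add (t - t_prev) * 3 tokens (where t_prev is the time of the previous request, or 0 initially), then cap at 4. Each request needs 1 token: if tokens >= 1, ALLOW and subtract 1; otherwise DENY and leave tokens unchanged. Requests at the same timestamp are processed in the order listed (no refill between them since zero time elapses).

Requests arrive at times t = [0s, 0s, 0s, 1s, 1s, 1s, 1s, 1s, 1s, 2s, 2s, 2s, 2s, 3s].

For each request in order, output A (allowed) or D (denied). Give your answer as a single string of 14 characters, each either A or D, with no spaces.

Simulating step by step:
  req#1 t=0s: ALLOW
  req#2 t=0s: ALLOW
  req#3 t=0s: ALLOW
  req#4 t=1s: ALLOW
  req#5 t=1s: ALLOW
  req#6 t=1s: ALLOW
  req#7 t=1s: ALLOW
  req#8 t=1s: DENY
  req#9 t=1s: DENY
  req#10 t=2s: ALLOW
  req#11 t=2s: ALLOW
  req#12 t=2s: ALLOW
  req#13 t=2s: DENY
  req#14 t=3s: ALLOW

Answer: AAAAAAADDAAADA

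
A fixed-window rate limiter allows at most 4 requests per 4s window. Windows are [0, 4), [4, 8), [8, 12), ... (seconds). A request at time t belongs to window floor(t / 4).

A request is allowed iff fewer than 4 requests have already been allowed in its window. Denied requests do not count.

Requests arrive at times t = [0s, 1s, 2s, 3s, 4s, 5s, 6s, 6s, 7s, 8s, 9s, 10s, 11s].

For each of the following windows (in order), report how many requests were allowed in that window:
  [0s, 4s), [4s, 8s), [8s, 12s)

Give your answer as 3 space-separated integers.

Answer: 4 4 4

Derivation:
Processing requests:
  req#1 t=0s (window 0): ALLOW
  req#2 t=1s (window 0): ALLOW
  req#3 t=2s (window 0): ALLOW
  req#4 t=3s (window 0): ALLOW
  req#5 t=4s (window 1): ALLOW
  req#6 t=5s (window 1): ALLOW
  req#7 t=6s (window 1): ALLOW
  req#8 t=6s (window 1): ALLOW
  req#9 t=7s (window 1): DENY
  req#10 t=8s (window 2): ALLOW
  req#11 t=9s (window 2): ALLOW
  req#12 t=10s (window 2): ALLOW
  req#13 t=11s (window 2): ALLOW

Allowed counts by window: 4 4 4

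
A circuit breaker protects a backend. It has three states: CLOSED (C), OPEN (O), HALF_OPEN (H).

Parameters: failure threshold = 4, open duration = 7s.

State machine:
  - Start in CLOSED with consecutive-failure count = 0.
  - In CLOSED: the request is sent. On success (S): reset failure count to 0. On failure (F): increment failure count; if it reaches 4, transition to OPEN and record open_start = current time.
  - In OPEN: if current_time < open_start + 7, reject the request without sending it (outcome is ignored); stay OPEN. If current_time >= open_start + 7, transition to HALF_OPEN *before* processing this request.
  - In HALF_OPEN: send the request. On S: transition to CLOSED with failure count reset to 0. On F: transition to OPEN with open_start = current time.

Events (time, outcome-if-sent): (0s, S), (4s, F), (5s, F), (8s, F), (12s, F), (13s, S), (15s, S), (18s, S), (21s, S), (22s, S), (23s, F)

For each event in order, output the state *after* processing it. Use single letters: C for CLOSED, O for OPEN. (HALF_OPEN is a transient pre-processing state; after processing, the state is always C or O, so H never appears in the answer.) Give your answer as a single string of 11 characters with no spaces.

Answer: CCCCOOOOCCC

Derivation:
State after each event:
  event#1 t=0s outcome=S: state=CLOSED
  event#2 t=4s outcome=F: state=CLOSED
  event#3 t=5s outcome=F: state=CLOSED
  event#4 t=8s outcome=F: state=CLOSED
  event#5 t=12s outcome=F: state=OPEN
  event#6 t=13s outcome=S: state=OPEN
  event#7 t=15s outcome=S: state=OPEN
  event#8 t=18s outcome=S: state=OPEN
  event#9 t=21s outcome=S: state=CLOSED
  event#10 t=22s outcome=S: state=CLOSED
  event#11 t=23s outcome=F: state=CLOSED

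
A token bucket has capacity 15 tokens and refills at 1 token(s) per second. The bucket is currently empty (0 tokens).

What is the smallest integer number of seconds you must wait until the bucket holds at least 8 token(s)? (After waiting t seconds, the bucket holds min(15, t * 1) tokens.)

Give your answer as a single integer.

Answer: 8

Derivation:
Need t * 1 >= 8, so t >= 8/1.
Smallest integer t = ceil(8/1) = 8.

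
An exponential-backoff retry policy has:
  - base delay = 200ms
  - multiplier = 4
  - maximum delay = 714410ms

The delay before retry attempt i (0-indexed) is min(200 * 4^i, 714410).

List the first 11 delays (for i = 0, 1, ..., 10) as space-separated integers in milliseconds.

Answer: 200 800 3200 12800 51200 204800 714410 714410 714410 714410 714410

Derivation:
Computing each delay:
  i=0: min(200*4^0, 714410) = 200
  i=1: min(200*4^1, 714410) = 800
  i=2: min(200*4^2, 714410) = 3200
  i=3: min(200*4^3, 714410) = 12800
  i=4: min(200*4^4, 714410) = 51200
  i=5: min(200*4^5, 714410) = 204800
  i=6: min(200*4^6, 714410) = 714410
  i=7: min(200*4^7, 714410) = 714410
  i=8: min(200*4^8, 714410) = 714410
  i=9: min(200*4^9, 714410) = 714410
  i=10: min(200*4^10, 714410) = 714410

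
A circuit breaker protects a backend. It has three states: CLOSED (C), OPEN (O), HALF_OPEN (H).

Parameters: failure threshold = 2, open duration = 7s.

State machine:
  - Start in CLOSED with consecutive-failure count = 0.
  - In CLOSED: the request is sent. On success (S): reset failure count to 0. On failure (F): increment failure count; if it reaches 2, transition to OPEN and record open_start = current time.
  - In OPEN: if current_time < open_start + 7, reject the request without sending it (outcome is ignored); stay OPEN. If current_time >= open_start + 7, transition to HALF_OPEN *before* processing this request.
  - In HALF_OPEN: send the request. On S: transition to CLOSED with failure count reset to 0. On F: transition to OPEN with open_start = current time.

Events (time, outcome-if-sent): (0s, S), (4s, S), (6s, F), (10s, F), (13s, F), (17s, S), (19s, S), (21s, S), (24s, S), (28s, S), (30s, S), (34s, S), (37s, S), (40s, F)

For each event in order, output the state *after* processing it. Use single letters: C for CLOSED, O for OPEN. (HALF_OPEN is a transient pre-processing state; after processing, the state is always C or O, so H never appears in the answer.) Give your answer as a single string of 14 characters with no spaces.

Answer: CCCOOCCCCCCCCC

Derivation:
State after each event:
  event#1 t=0s outcome=S: state=CLOSED
  event#2 t=4s outcome=S: state=CLOSED
  event#3 t=6s outcome=F: state=CLOSED
  event#4 t=10s outcome=F: state=OPEN
  event#5 t=13s outcome=F: state=OPEN
  event#6 t=17s outcome=S: state=CLOSED
  event#7 t=19s outcome=S: state=CLOSED
  event#8 t=21s outcome=S: state=CLOSED
  event#9 t=24s outcome=S: state=CLOSED
  event#10 t=28s outcome=S: state=CLOSED
  event#11 t=30s outcome=S: state=CLOSED
  event#12 t=34s outcome=S: state=CLOSED
  event#13 t=37s outcome=S: state=CLOSED
  event#14 t=40s outcome=F: state=CLOSED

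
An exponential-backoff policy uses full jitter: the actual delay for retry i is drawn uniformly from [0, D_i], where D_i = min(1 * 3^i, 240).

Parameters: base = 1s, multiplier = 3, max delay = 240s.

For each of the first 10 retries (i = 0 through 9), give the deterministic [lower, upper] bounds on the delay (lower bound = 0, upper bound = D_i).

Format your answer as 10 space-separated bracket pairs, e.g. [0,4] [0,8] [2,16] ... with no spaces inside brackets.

Computing bounds per retry:
  i=0: D_i=min(1*3^0,240)=1, bounds=[0,1]
  i=1: D_i=min(1*3^1,240)=3, bounds=[0,3]
  i=2: D_i=min(1*3^2,240)=9, bounds=[0,9]
  i=3: D_i=min(1*3^3,240)=27, bounds=[0,27]
  i=4: D_i=min(1*3^4,240)=81, bounds=[0,81]
  i=5: D_i=min(1*3^5,240)=240, bounds=[0,240]
  i=6: D_i=min(1*3^6,240)=240, bounds=[0,240]
  i=7: D_i=min(1*3^7,240)=240, bounds=[0,240]
  i=8: D_i=min(1*3^8,240)=240, bounds=[0,240]
  i=9: D_i=min(1*3^9,240)=240, bounds=[0,240]

Answer: [0,1] [0,3] [0,9] [0,27] [0,81] [0,240] [0,240] [0,240] [0,240] [0,240]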